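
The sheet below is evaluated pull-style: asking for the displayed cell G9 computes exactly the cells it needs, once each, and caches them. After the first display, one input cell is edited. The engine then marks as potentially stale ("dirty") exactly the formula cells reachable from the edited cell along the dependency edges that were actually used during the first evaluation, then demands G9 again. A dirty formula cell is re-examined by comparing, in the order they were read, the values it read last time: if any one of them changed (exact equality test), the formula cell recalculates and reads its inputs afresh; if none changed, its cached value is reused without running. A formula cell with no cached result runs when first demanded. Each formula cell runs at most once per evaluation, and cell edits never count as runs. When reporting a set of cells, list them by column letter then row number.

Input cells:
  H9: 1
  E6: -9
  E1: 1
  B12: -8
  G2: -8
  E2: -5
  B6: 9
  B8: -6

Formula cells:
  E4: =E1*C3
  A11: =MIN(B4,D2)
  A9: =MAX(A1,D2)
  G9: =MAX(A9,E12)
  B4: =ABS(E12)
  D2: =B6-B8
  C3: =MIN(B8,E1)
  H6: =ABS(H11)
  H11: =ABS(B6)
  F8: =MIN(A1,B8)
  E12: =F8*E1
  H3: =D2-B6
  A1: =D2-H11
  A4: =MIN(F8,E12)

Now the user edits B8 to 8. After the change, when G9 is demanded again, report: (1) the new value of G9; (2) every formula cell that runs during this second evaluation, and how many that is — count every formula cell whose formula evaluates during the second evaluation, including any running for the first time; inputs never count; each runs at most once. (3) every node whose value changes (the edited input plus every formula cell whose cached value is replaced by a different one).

First demand of the output computes:
  D2 = 9 - -6 = 15
  H11 = ABS(9) = 9
  A1 = 15 - 9 = 6
  A9 = MAX(6, 15) = 15
  F8 = MIN(6, -6) = -6
  E12 = -6 * 1 = -6
  G9 = MAX(15, -6) = 15

After the edit, cleaning proceeds:
  D2: a read changed (B8 -6->8) — executes, giving 1.
  A1: a read changed (D2 15->1) — executes, giving -8.
  A9: a read changed (A1 6->-8; D2 15->1) — executes, giving 1.
  F8: a read changed (A1 6->-8; B8 -6->8) — executes, giving -8.
  E12: a read changed (F8 -6->-8) — executes, giving -8.
  G9: a read changed (A9 15->1; E12 -6->-8) — executes, giving 1.

Demanding G9 again yields 1.
6 formula cells run: A1, A9, D2, E12, F8, G9.
The nodes whose values change: A1, A9, B8, D2, E12, F8, G9.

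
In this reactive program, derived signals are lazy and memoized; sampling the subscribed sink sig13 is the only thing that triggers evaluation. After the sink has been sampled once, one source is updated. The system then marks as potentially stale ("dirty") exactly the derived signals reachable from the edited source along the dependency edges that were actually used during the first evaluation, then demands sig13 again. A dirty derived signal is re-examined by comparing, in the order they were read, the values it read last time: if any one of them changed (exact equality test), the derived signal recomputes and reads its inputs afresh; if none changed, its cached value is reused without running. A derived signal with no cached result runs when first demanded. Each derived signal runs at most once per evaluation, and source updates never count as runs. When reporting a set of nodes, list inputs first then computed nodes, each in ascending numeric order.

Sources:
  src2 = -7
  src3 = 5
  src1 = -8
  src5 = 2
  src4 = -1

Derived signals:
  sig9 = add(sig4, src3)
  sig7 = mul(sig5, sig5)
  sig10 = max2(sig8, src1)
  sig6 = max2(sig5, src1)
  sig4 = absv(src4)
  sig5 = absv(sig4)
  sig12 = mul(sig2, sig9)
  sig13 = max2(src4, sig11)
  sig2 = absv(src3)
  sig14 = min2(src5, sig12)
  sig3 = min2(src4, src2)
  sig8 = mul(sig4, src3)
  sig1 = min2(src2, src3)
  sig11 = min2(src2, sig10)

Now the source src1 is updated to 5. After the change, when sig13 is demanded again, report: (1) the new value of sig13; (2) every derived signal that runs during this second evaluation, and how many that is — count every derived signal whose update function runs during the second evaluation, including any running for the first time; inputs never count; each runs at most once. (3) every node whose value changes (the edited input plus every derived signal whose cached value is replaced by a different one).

Demanding sig13 again yields -1.
1 derived signals run: sig10.
The nodes whose values change: src1.
Note the absorption at sig10: it re-runs yet its value is the same, leaving the output's value untouched.

First demand of the output computes:
  sig4 = absv(-1) = 1
  sig8 = mul(1, 5) = 5
  sig10 = max2(5, -8) = 5
  sig11 = min2(-7, 5) = -7
  sig13 = max2(-1, -7) = -1

After the edit, cleaning proceeds:
  sig10: a read changed (src1 -8->5) — executes, giving 5 — identical to its old value.
  sig11: dirty, but its reads are unchanged (src2 unchanged, sig10 unchanged); cached -7 stands.
  sig13: dirty, but its reads are unchanged (src4 unchanged, sig11 unchanged); cached -1 stands.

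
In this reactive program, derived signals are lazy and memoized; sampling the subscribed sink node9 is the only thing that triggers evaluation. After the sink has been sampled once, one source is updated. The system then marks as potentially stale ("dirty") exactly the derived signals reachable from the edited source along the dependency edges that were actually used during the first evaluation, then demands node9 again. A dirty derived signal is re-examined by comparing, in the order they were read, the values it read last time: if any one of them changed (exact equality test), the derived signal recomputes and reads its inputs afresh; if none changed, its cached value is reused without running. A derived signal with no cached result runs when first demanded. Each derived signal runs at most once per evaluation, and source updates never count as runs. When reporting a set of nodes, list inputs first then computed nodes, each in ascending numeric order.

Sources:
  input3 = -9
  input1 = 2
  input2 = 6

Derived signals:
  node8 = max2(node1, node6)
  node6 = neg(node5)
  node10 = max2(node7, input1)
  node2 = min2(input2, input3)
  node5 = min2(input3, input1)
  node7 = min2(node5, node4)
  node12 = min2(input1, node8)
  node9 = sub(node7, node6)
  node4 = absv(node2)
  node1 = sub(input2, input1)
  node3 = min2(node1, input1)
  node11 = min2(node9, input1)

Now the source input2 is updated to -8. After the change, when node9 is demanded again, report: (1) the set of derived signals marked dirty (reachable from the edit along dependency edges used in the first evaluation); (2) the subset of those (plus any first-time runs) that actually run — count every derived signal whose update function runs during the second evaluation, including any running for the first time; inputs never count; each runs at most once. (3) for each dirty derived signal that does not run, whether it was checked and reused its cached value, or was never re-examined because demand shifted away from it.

First demand of the output computes:
  node2 = min2(6, -9) = -9
  node4 = absv(-9) = 9
  node5 = min2(-9, 2) = -9
  node6 = neg(-9) = 9
  node7 = min2(-9, 9) = -9
  node9 = sub(-9, 9) = -18

After the edit, cleaning proceeds:
  node2: a read changed (input2 6->-8) — executes, giving -9 — identical to its old value.
  node4: dirty, but its reads are unchanged (node2 unchanged); cached 9 stands.
  node7: dirty, but its reads are unchanged (node5 unchanged, node4 unchanged); cached -9 stands.
  node9: dirty, but its reads are unchanged (node7 unchanged, node6 unchanged); cached -18 stands.

Note the absorption at node2: it re-runs yet its value is the same, leaving the output's value untouched.

The edit dirties: node2, node4, node7, node9.
1 derived signals run: node2.
Cache hits after checking: node4, node7, node9.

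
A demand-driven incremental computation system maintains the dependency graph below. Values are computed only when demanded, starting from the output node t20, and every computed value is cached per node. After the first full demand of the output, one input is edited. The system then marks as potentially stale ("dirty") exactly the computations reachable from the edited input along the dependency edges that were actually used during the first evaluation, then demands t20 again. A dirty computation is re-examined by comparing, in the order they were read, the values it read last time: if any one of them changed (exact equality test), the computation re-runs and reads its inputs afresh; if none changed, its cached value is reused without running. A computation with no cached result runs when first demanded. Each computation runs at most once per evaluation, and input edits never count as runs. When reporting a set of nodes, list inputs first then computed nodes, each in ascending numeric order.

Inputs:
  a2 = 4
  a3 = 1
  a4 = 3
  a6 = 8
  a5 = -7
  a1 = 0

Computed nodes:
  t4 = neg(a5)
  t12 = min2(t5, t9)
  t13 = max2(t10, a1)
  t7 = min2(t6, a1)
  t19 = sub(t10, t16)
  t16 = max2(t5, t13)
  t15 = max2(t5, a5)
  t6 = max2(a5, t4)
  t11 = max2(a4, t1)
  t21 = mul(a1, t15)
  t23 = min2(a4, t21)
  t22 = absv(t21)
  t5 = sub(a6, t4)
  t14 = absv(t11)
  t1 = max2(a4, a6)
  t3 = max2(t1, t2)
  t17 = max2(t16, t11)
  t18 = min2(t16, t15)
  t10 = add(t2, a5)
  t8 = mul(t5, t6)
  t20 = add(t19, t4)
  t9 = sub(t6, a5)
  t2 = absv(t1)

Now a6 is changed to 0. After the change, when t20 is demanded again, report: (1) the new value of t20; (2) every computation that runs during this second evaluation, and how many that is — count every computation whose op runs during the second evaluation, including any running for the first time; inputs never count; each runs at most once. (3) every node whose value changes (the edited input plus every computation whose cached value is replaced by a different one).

New value of t20: 3.
Computations that run: t1, t2, t5, t10, t13, t16, t19, t20 — 8 in total.
Values that change: a6, t1, t2, t5, t10, t13, t16, t19, t20.

First evaluation (everything demanded from the output):
  t1 = max2(3, 8) = 8
  t2 = absv(8) = 8
  t4 = neg(-7) = 7
  t5 = sub(8, 7) = 1
  t10 = add(8, -7) = 1
  t13 = max2(1, 0) = 1
  t16 = max2(1, 1) = 1
  t19 = sub(1, 1) = 0
  t20 = add(0, 7) = 7

Propagation after the edit:
  t1: runs — a6 8->0; result 3.
  t2: runs — t1 8->3; result 3.
  t5: runs — a6 8->0; result -7.
  t10: runs — t2 8->3; result -4.
  t13: runs — t10 1->-4; result 0.
  t16: runs — t5 1->-7; t13 1->0; result 0.
  t19: runs — t10 1->-4; t16 1->0; result -4.
  t20: runs — t19 0->-4; result 3.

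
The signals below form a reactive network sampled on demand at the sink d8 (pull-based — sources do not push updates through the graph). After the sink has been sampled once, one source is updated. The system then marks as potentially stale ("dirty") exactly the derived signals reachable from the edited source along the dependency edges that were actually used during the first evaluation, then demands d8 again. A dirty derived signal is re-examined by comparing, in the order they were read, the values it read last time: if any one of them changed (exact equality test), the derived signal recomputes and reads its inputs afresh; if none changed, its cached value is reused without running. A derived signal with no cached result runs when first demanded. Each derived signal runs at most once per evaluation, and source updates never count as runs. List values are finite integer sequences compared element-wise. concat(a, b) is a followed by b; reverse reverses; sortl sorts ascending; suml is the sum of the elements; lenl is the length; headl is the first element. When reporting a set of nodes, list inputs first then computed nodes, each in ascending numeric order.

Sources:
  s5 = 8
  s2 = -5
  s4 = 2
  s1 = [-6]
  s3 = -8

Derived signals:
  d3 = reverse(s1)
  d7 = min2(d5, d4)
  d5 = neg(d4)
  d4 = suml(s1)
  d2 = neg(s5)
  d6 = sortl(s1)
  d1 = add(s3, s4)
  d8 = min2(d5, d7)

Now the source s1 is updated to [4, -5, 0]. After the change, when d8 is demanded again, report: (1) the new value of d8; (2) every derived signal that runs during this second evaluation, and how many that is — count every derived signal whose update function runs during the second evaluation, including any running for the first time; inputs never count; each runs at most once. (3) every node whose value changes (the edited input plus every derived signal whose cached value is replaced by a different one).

d8 now evaluates to -1.
Run set: d4, d5, d7, d8 (4 run).
Changed values: s1, d4, d5, d7, d8.

Initial pass — values computed on the first demand:
  d4 = suml([-6]) = -6
  d5 = neg(-6) = 6
  d7 = min2(6, -6) = -6
  d8 = min2(6, -6) = -6

Second demand — change propagation:
  d4: re-runs because s1 [-6]->[4, -5, 0]; new result -1.
  d5: re-runs because d4 -6->-1; new result 1.
  d7: re-runs because d5 6->1; d4 -6->-1; new result -1.
  d8: re-runs because d5 6->1; d7 -6->-1; new result -1.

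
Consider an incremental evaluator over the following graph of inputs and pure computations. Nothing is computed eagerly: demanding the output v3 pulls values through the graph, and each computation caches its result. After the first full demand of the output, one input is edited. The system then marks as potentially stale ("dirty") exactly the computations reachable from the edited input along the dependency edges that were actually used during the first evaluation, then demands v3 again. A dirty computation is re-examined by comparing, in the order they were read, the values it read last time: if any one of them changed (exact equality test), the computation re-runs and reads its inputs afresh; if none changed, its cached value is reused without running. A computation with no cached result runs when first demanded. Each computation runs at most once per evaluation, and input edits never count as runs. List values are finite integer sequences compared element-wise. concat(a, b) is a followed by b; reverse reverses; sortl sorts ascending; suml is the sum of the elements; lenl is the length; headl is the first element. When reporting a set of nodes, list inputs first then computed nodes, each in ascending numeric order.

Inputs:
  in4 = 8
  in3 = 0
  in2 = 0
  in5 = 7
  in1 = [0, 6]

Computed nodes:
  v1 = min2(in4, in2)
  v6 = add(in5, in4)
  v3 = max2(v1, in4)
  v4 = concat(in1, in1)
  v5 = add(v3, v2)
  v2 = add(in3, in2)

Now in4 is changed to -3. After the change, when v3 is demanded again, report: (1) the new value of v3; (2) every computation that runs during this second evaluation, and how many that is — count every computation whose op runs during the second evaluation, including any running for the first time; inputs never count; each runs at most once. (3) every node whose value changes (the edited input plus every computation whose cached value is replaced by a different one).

Initial pass — values computed on the first demand:
  v1 = min2(8, 0) = 0
  v3 = max2(0, 8) = 8

Second demand — change propagation:
  v1: re-runs because in4 8->-3; new result -3.
  v3: re-runs because v1 0->-3; in4 8->-3; new result -3.

v3 now evaluates to -3.
Run set: v1, v3 (2 run).
Changed values: in4, v1, v3.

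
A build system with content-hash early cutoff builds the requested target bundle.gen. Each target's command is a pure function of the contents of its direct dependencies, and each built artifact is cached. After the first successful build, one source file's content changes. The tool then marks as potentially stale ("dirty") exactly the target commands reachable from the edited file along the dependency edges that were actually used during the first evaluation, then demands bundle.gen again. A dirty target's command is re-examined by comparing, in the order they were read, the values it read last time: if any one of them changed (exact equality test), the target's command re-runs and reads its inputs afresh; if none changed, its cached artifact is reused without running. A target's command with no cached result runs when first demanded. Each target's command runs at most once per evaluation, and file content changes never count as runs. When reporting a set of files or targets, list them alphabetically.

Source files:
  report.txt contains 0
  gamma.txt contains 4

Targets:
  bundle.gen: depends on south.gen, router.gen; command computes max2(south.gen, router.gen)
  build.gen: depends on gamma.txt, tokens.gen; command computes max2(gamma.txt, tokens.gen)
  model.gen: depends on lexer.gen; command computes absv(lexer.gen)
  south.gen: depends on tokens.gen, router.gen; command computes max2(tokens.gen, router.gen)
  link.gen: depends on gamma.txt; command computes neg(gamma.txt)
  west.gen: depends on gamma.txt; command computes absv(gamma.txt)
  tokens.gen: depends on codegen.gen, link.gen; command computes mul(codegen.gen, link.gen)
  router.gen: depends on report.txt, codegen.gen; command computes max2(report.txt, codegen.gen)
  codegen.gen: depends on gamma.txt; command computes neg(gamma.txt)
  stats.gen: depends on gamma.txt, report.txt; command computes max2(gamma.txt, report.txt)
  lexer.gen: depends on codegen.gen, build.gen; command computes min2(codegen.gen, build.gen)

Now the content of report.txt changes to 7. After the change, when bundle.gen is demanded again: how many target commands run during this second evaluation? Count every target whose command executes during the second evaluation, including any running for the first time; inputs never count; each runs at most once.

First evaluation (everything demanded from the output):
  codegen.gen = neg(4) = -4
  link.gen = neg(4) = -4
  router.gen = max2(0, -4) = 0
  tokens.gen = mul(-4, -4) = 16
  south.gen = max2(16, 0) = 16
  bundle.gen = max2(16, 0) = 16

Propagation after the edit:
  router.gen: runs — report.txt 0->7; result 7.
  south.gen: runs — router.gen 0->7; result 16 (same value as before).
  bundle.gen: runs — router.gen 0->7; result 16 (same value as before).

Target commands that run: bundle.gen, router.gen, south.gen — 3 in total.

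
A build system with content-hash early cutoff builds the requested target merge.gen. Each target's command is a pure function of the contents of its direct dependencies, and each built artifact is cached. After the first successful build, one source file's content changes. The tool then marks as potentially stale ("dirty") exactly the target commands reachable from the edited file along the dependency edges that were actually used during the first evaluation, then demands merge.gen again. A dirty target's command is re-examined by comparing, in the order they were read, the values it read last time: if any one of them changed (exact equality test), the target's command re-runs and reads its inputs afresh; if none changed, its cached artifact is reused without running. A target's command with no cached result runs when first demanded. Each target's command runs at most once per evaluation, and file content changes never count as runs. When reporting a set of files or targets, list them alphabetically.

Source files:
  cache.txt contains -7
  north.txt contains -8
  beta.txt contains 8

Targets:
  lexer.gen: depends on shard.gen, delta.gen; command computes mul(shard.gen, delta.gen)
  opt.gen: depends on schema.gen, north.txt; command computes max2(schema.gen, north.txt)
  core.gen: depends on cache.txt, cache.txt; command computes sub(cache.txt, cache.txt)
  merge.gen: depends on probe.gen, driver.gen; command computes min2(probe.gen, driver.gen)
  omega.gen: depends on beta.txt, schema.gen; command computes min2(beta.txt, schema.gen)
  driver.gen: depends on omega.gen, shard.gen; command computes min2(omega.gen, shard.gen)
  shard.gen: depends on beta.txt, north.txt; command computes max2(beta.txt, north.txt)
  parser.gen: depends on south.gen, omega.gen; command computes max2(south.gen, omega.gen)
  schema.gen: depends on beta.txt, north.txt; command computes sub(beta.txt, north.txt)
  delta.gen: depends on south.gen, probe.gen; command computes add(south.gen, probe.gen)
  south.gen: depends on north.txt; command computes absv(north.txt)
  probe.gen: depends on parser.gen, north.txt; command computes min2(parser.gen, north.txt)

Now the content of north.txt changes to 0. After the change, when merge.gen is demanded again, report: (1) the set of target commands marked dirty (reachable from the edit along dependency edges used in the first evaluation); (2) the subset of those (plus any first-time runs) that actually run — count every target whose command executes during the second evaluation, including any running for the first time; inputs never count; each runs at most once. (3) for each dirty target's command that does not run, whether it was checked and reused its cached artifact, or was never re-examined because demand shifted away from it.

First evaluation (everything demanded from the output):
  schema.gen = sub(8, -8) = 16
  omega.gen = min2(8, 16) = 8
  shard.gen = max2(8, -8) = 8
  driver.gen = min2(8, 8) = 8
  south.gen = absv(-8) = 8
  parser.gen = max2(8, 8) = 8
  probe.gen = min2(8, -8) = -8
  merge.gen = min2(-8, 8) = -8

Propagation after the edit:
  schema.gen: runs — north.txt -8->0; result 8.
  omega.gen: runs — schema.gen 16->8; result 8 (same value as before).
  shard.gen: runs — north.txt -8->0; result 8 (same value as before).
  driver.gen: checked — values it read are unchanged (omega.gen unchanged, shard.gen unchanged); reused cached 8 without running.
  south.gen: runs — north.txt -8->0; result 0.
  parser.gen: runs — south.gen 8->0; result 8 (same value as before).
  probe.gen: runs — north.txt -8->0; result 0.
  merge.gen: runs — probe.gen -8->0; result 0.

Key observation: the cutoff stops propagation at driver.gen — its inputs' values are unchanged, so it reuses its cache.

Marked dirty: driver.gen, merge.gen, omega.gen, parser.gen, probe.gen, schema.gen, shard.gen, south.gen.
Target commands that run: merge.gen, omega.gen, parser.gen, probe.gen, schema.gen, shard.gen, south.gen — 7 in total.
Checked but reused from cache: driver.gen.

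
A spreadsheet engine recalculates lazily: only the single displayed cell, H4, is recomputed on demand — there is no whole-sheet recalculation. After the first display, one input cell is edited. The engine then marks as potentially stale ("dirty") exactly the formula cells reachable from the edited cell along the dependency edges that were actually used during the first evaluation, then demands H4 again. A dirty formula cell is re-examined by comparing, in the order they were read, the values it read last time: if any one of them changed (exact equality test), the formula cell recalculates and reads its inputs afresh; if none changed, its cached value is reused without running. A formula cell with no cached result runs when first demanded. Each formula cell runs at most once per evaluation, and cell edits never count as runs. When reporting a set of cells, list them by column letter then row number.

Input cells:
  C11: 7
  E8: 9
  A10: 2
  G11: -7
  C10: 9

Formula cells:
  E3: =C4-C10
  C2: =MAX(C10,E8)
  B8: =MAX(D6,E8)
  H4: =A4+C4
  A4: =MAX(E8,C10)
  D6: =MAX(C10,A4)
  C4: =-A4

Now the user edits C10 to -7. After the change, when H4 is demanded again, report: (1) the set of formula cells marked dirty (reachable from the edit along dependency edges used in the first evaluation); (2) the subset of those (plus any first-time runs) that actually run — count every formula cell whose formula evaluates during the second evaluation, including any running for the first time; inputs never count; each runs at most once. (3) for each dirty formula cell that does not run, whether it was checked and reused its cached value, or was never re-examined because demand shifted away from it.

First evaluation (everything demanded from the output):
  A4 = MAX(9, 9) = 9
  C4 = -(9) = -9
  H4 = 9 + -9 = 0

Propagation after the edit:
  A4: runs — C10 9->-7; result 9 (same value as before).
  C4: checked — values it read are unchanged (A4 unchanged); reused cached -9 without running.
  H4: checked — values it read are unchanged (A4 unchanged, C4 unchanged); reused cached 0 without running.

Key observation: the change is absorbed at A4 — it re-runs but produces the same value, and the output's value is unchanged.

Marked dirty: A4, C4, H4.
Formula cells that run: A4 — 1 in total.
Checked but reused from cache: C4, H4.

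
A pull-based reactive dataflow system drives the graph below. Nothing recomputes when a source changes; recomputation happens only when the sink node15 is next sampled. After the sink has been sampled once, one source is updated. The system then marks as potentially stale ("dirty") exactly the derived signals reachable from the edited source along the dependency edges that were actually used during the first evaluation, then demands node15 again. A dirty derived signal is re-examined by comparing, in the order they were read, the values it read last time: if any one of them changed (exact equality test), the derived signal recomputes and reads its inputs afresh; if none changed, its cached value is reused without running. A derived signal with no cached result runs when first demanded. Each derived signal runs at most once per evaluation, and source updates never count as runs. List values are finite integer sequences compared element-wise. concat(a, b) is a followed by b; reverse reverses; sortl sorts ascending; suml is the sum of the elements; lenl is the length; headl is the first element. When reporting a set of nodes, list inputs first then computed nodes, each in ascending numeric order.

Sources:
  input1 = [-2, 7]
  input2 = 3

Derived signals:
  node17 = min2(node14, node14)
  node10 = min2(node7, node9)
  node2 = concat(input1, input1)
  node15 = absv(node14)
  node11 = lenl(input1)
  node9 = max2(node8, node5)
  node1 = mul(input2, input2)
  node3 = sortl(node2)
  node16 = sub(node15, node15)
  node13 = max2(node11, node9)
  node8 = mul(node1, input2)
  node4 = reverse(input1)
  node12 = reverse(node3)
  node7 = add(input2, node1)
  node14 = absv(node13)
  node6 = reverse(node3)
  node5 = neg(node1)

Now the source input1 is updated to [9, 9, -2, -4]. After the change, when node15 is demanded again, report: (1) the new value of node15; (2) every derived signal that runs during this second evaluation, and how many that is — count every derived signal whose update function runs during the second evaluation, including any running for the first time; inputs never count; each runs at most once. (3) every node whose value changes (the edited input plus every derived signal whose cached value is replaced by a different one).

First evaluation (everything demanded from the output):
  node1 = mul(3, 3) = 9
  node5 = neg(9) = -9
  node8 = mul(9, 3) = 27
  node9 = max2(27, -9) = 27
  node11 = lenl([-2, 7]) = 2
  node13 = max2(2, 27) = 27
  node14 = absv(27) = 27
  node15 = absv(27) = 27

Propagation after the edit:
  node11: runs — input1 [-2, 7]->[9, 9, -2, -4]; result 4.
  node13: runs — node11 2->4; result 27 (same value as before).
  node14: checked — values it read are unchanged (node13 unchanged); reused cached 27 without running.
  node15: checked — values it read are unchanged (node14 unchanged); reused cached 27 without running.

Key observation: the change is absorbed at node13 — it re-runs but produces the same value, and the output's value is unchanged.

New value of node15: 27.
Derived signals that run: node11, node13 — 2 in total.
Values that change: input1, node11.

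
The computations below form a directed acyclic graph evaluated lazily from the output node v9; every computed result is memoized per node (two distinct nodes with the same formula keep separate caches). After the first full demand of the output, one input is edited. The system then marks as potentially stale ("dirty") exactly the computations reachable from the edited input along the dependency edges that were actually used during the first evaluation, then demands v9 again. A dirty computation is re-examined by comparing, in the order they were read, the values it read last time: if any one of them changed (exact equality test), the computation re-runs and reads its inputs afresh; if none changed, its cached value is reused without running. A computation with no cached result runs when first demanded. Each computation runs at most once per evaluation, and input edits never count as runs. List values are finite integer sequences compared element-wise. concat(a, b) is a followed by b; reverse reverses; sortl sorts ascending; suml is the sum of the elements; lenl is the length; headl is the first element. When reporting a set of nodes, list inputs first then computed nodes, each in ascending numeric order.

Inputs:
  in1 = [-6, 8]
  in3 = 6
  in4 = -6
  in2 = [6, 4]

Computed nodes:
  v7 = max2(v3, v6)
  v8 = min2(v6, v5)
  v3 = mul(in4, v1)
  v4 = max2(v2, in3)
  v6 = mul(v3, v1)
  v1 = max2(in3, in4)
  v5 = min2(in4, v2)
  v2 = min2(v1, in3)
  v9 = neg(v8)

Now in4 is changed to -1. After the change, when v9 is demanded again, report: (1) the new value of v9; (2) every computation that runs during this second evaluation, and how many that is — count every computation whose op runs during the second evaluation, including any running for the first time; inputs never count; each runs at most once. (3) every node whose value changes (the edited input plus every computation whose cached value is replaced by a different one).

Demanding v9 again yields 36.
6 computations run: v1, v3, v5, v6, v8, v9.
The nodes whose values change: in4, v3, v5, v6, v8, v9.
Note where the cutoff bites: v2 is checked, finds nothing changed, and keeps its cache.

First demand of the output computes:
  v1 = max2(6, -6) = 6
  v2 = min2(6, 6) = 6
  v3 = mul(-6, 6) = -36
  v5 = min2(-6, 6) = -6
  v6 = mul(-36, 6) = -216
  v8 = min2(-216, -6) = -216
  v9 = neg(-216) = 216

After the edit, cleaning proceeds:
  v1: a read changed (in4 -6->-1) — executes, giving 6 — identical to its old value.
  v2: dirty, but its reads are unchanged (v1 unchanged, in3 unchanged); cached 6 stands.
  v3: a read changed (in4 -6->-1) — executes, giving -6.
  v5: a read changed (in4 -6->-1) — executes, giving -1.
  v6: a read changed (v3 -36->-6) — executes, giving -36.
  v8: a read changed (v6 -216->-36; v5 -6->-1) — executes, giving -36.
  v9: a read changed (v8 -216->-36) — executes, giving 36.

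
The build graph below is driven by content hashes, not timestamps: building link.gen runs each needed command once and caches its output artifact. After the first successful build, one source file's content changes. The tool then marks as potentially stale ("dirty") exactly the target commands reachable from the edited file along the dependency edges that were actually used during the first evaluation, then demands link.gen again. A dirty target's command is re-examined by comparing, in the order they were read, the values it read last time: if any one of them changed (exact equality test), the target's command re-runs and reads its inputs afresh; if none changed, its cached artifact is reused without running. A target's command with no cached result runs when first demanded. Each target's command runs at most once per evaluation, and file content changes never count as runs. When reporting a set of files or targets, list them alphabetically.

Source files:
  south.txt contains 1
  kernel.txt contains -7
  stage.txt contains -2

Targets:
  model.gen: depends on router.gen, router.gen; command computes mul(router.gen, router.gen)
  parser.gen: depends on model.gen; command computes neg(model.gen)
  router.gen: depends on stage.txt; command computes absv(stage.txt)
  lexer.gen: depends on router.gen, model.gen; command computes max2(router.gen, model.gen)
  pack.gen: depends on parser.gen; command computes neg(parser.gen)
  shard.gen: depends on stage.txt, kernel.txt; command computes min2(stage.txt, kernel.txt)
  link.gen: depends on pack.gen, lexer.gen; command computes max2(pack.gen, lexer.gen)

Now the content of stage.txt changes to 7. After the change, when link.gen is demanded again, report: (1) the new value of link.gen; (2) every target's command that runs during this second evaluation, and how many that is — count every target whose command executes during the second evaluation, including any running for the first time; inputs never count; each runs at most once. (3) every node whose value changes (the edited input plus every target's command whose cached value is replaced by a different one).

link.gen now evaluates to 49.
Run set: lexer.gen, link.gen, model.gen, pack.gen, parser.gen, router.gen (6 run).
Changed values: lexer.gen, link.gen, model.gen, pack.gen, parser.gen, router.gen, stage.txt.

Initial pass — values computed on the first demand:
  router.gen = absv(-2) = 2
  model.gen = mul(2, 2) = 4
  lexer.gen = max2(2, 4) = 4
  parser.gen = neg(4) = -4
  pack.gen = neg(-4) = 4
  link.gen = max2(4, 4) = 4

Second demand — change propagation:
  router.gen: re-runs because stage.txt -2->7; new result 7.
  model.gen: re-runs because router.gen 2->7; router.gen 2->7; new result 49.
  lexer.gen: re-runs because router.gen 2->7; model.gen 4->49; new result 49.
  parser.gen: re-runs because model.gen 4->49; new result -49.
  pack.gen: re-runs because parser.gen -4->-49; new result 49.
  link.gen: re-runs because pack.gen 4->49; lexer.gen 4->49; new result 49.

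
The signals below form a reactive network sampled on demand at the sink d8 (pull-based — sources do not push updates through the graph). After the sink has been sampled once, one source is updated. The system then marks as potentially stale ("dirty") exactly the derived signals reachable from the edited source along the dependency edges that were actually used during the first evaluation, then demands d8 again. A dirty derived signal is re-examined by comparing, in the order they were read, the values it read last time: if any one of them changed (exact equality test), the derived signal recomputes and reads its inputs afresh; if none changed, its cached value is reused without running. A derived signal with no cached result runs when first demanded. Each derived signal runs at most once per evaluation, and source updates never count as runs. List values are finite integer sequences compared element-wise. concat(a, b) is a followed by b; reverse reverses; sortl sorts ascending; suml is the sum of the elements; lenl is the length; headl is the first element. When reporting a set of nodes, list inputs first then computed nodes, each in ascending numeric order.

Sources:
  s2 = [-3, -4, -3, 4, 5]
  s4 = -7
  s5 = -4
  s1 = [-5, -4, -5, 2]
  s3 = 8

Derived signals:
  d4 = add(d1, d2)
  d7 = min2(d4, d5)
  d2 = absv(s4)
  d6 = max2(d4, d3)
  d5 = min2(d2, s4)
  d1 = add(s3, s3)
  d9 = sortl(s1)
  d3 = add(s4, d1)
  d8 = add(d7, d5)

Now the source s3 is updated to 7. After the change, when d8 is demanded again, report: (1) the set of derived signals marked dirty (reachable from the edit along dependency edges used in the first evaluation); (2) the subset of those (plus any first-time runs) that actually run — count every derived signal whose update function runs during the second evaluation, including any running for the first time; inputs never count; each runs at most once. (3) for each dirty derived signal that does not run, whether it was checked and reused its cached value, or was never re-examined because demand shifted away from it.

Dirty set: d1, d4, d7, d8.
Run set: d1, d4, d7 (3 run).
Re-examined without running (cache reused): d8.
The important point: d7 recomputes to an identical value, and the output ends up unchanged.

Initial pass — values computed on the first demand:
  d1 = add(8, 8) = 16
  d2 = absv(-7) = 7
  d4 = add(16, 7) = 23
  d5 = min2(7, -7) = -7
  d7 = min2(23, -7) = -7
  d8 = add(-7, -7) = -14

Second demand — change propagation:
  d1: re-runs because s3 8->7; s3 8->7; new result 14.
  d4: re-runs because d1 16->14; new result 21.
  d7: re-runs because d4 23->21; new result -7 (unchanged).
  d8: re-examined; everything it read last time is the same (d7 unchanged, d5 unchanged) — cache -14 kept, no run.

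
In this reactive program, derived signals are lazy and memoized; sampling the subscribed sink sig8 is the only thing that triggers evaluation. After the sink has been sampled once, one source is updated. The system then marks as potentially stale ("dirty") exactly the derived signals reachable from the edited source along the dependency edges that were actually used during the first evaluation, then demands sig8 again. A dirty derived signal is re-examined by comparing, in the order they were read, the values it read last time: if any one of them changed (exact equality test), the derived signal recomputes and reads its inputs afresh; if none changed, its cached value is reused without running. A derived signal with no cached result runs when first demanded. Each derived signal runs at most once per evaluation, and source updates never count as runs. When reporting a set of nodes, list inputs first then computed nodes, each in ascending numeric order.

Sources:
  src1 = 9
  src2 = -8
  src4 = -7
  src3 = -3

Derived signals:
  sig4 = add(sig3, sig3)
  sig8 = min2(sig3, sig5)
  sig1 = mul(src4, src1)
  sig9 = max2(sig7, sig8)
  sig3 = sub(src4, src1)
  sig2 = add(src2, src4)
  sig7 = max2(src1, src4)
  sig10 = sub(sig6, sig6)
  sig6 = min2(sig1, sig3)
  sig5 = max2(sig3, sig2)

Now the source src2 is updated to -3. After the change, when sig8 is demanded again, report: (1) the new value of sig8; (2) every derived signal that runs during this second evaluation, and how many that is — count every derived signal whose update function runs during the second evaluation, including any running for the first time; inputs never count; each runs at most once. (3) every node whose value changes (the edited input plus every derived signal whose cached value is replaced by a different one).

Demanding sig8 again yields -16.
3 derived signals run: sig2, sig5, sig8.
The nodes whose values change: src2, sig2, sig5.

First demand of the output computes:
  sig2 = add(-8, -7) = -15
  sig3 = sub(-7, 9) = -16
  sig5 = max2(-16, -15) = -15
  sig8 = min2(-16, -15) = -16

After the edit, cleaning proceeds:
  sig2: a read changed (src2 -8->-3) — executes, giving -10.
  sig5: a read changed (sig2 -15->-10) — executes, giving -10.
  sig8: a read changed (sig5 -15->-10) — executes, giving -16 — identical to its old value.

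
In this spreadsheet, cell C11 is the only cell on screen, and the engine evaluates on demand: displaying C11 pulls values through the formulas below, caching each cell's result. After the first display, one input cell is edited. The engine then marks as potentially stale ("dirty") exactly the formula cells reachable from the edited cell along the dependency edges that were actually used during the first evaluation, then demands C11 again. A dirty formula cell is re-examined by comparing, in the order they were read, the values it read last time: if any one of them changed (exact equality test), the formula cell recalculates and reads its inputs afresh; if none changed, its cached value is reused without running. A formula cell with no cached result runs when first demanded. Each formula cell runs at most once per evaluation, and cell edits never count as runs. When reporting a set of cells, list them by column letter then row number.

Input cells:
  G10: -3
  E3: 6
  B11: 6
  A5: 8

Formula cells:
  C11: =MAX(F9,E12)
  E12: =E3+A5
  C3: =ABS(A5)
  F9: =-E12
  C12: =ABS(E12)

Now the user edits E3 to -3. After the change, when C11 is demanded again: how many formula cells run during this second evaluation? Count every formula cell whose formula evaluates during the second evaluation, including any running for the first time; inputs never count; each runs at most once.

Initial pass — values computed on the first demand:
  E12 = 6 + 8 = 14
  F9 = -(14) = -14
  C11 = MAX(-14, 14) = 14

Second demand — change propagation:
  E12: re-runs because E3 6->-3; new result 5.
  F9: re-runs because E12 14->5; new result -5.
  C11: re-runs because F9 -14->-5; E12 14->5; new result 5.

Run set: C11, E12, F9 (3 run).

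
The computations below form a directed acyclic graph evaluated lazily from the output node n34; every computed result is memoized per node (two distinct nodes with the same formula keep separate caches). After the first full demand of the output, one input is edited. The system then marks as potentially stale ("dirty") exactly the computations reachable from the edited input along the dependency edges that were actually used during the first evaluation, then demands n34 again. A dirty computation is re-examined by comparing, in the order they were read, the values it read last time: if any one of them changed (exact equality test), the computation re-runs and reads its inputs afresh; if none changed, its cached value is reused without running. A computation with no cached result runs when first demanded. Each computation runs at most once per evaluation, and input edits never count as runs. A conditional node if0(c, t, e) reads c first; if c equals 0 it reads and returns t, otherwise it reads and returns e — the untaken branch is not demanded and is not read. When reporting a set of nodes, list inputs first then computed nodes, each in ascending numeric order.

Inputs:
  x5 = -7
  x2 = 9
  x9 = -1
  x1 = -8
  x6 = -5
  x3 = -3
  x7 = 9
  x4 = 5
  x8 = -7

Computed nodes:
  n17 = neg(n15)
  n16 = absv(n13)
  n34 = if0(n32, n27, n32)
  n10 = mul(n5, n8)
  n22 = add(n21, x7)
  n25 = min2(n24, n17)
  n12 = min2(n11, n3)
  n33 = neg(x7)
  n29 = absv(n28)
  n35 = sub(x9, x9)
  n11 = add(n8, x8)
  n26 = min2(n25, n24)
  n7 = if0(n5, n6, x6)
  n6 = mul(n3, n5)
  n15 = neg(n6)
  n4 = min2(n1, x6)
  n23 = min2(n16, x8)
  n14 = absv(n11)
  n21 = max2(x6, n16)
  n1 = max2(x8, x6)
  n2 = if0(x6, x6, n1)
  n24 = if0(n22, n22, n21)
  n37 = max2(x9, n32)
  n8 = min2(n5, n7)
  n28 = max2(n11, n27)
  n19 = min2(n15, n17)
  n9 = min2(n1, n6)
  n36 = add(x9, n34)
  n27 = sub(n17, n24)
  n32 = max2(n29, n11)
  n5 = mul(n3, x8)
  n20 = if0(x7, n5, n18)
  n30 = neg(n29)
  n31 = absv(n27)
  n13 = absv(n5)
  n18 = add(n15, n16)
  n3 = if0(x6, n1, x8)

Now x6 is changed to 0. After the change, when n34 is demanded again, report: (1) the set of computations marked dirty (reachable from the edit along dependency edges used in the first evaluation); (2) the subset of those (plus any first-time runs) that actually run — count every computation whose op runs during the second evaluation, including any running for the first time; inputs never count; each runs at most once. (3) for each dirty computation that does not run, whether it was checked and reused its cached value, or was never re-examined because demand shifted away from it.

First demand of the output computes:
  n3 = if0(x6=-5 -> else branch x8) = -7
  n5 = mul(-7, -7) = 49
  n6 = mul(-7, 49) = -343
  n7 = if0(n5=49 -> else branch x6) = -5
  n8 = min2(49, -5) = -5
  n11 = add(-5, -7) = -12
  n13 = absv(49) = 49
  n15 = neg(-343) = 343
  n16 = absv(49) = 49
  n17 = neg(343) = -343
  n21 = max2(-5, 49) = 49
  n22 = add(49, 9) = 58
  n24 = if0(n22=58 -> else branch n21) = 49
  n27 = sub(-343, 49) = -392
  n28 = max2(-12, -392) = -12
  n29 = absv(-12) = 12
  n32 = max2(12, -12) = 12
  n34 = if0(n32=12 -> else branch n32) = 12

After the edit, cleaning proceeds:
  n1: had never run; runs now, result 0.
  n3: a read changed (x6 -5->0) — executes, giving 0.
  n5: a read changed (n3 -7->0) — executes, giving 0.
  n6: a read changed (n3 -7->0; n5 49->0) — executes, giving 0.
  n7: a read changed (n5 49->0; x6 -5->0) — executes, giving 0.
  n8: a read changed (n5 49->0; n7 -5->0) — executes, giving 0.
  n11: a read changed (n8 -5->0) — executes, giving -7.
  n13: a read changed (n5 49->0) — executes, giving 0.
  n15: a read changed (n6 -343->0) — executes, giving 0.
  n16: a read changed (n13 49->0) — executes, giving 0.
  n17: a read changed (n15 343->0) — executes, giving 0.
  n21: a read changed (x6 -5->0; n16 49->0) — executes, giving 0.
  n22: a read changed (n21 49->0) — executes, giving 9.
  n24: a read changed (n22 58->9; n21 49->0) — executes, giving 0.
  n27: a read changed (n17 -343->0; n24 49->0) — executes, giving 0.
  n28: a read changed (n11 -12->-7; n27 -392->0) — executes, giving 0.
  n29: a read changed (n28 -12->0) — executes, giving 0.
  n32: a read changed (n29 12->0; n11 -12->-7) — executes, giving 0.
  n34: a read changed (n32 12->0; n32 12->0) — executes, giving 0.

Note the branch switch — n1 had no cache and runs now for the first time.

The edit dirties: n3, n5, n6, n7, n8, n11, n13, n15, n16, n17, n21, n22, n24, n27, n28, n29, n32, n34.
19 computations run: n1, n3, n5, n6, n7, n8, n11, n13, n15, n16, n17, n21, n22, n24, n27, n28, n29, n32, n34.
No dirty computation escaped a run.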